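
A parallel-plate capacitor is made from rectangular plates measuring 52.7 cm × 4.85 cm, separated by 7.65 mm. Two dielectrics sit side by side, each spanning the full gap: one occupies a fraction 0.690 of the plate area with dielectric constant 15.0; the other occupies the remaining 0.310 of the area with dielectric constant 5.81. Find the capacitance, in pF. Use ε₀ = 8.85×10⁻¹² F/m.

A = 52.7 × 4.85 cm² = 2.56×10⁻² m².
Side-by-side slabs ⇒ two capacitors in parallel, each spanning the full gap.
C₁ = κ₁ε₀A₁/d = 15.0 × 8.85×10⁻¹² × 1.76×10⁻² / 7.65×10⁻³ = 3.06×10⁻¹⁰ F.
C₂ = κ₂ε₀A₂/d = 5.81 × 8.85×10⁻¹² × 7.92×10⁻³ / 7.65×10⁻³ = 5.33×10⁻¹¹ F.
C = C₁ + C₂ = 3.59×10⁻¹⁰ F.

359 pF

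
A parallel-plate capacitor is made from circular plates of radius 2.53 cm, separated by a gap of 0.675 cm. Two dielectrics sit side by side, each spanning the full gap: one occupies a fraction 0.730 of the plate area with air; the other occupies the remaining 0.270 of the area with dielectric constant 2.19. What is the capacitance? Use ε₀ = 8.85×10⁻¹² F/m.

A = π(2.53 cm)² = 2.01×10⁻³ m².
Side-by-side slabs ⇒ two capacitors in parallel, each spanning the full gap.
C₁ = κ₁ε₀A₁/d = 1.00 × 8.85×10⁻¹² × 1.47×10⁻³ / 6.75×10⁻³ = 1.92×10⁻¹² F.
C₂ = κ₂ε₀A₂/d = 2.19 × 8.85×10⁻¹² × 5.43×10⁻⁴ / 6.75×10⁻³ = 1.56×10⁻¹² F.
C = C₁ + C₂ = 3.48×10⁻¹² F.

3.48 pF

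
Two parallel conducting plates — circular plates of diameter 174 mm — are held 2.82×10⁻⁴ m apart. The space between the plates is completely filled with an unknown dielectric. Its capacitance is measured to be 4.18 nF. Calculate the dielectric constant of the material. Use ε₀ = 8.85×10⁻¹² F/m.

κ ≈ 5.60

A = π(174/2 mm)² = 2.38×10⁻² m².
κ = Cd/(ε₀A) = 4.18×10⁻⁹ × 2.82×10⁻⁴ / (8.85×10⁻¹² × 2.38×10⁻²) = 5.60.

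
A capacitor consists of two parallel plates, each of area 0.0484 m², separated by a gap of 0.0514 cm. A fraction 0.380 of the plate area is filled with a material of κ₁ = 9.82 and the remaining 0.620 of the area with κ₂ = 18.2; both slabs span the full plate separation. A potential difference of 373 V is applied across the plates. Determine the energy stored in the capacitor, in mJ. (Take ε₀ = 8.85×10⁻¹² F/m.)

Side-by-side slabs ⇒ two capacitors in parallel, each spanning the full gap.
C₁ = κ₁ε₀A₁/d = 9.82 × 8.85×10⁻¹² × 1.84×10⁻² / 5.14×10⁻⁴ = 3.11×10⁻⁹ F.
C₂ = κ₂ε₀A₂/d = 18.2 × 8.85×10⁻¹² × 3.00×10⁻² / 5.14×10⁻⁴ = 9.40×10⁻⁹ F.
C = C₁ + C₂ = 1.25×10⁻⁸ F.
U = ½CV² = ½ × 1.25×10⁻⁸ × (373)² = 8.70×10⁻⁴ J.

0.870 mJ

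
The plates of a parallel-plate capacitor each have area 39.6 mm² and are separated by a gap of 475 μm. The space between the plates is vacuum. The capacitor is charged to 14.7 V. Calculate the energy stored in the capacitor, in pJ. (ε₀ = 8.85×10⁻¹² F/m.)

U ≈ 79.7 pJ

A = 39.6 mm² = 3.96×10⁻⁵ m².
C = ε₀A/d = 8.85×10⁻¹² × 3.96×10⁻⁵ / 4.75×10⁻⁴ = 7.38×10⁻¹³ F.
U = ½CV² = ½ × 7.38×10⁻¹³ × (14.7)² = 7.97×10⁻¹¹ J.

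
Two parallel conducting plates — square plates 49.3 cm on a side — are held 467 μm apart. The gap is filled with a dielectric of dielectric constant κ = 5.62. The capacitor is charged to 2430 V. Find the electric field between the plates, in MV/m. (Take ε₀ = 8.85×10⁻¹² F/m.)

E = V/d = 2430 / 4.67×10⁻⁴ = 5.20×10⁶ V/m.

5.20 MV/m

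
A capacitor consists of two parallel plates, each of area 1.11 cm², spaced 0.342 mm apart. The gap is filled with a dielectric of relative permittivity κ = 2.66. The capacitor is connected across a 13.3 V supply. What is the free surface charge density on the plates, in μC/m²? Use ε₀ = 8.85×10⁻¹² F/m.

0.915 μC/m²

A = 1.11 cm² = 1.11×10⁻⁴ m².
C = κε₀A/d = 2.66 × 8.85×10⁻¹² × 1.11×10⁻⁴ / 3.42×10⁻⁴ = 7.64×10⁻¹² F.
σ = Q/A = CV/A = 7.64×10⁻¹² × 13.3 / 1.11×10⁻⁴ = 9.15×10⁻⁷ C/m².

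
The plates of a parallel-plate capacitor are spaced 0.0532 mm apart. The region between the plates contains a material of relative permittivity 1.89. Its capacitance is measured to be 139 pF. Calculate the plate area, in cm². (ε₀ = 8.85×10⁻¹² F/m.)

4.42 cm²

A = Cd/(κε₀) = 1.39×10⁻¹⁰ × 5.32×10⁻⁵ / (1.89 × 8.85×10⁻¹²) = 4.42×10⁻⁴ m².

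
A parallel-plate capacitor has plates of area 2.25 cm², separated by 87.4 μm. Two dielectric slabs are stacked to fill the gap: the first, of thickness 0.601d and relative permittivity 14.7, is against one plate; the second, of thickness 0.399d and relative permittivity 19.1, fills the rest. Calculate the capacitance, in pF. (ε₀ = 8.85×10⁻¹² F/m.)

C ≈ 369 pF

A = 2.25 cm² = 2.25×10⁻⁴ m².
Stacked slabs ⇒ two capacitors in series, each with the full plate area.
C₁ = κ₁ε₀A/d₁ = 14.7 × 8.85×10⁻¹² × 2.25×10⁻⁴ / 5.25×10⁻⁵ = 5.57×10⁻¹⁰ F.
C₂ = κ₂ε₀A/d₂ = 19.1 × 8.85×10⁻¹² × 2.25×10⁻⁴ / 3.49×10⁻⁵ = 1.09×10⁻⁹ F.
C = (1/C₁ + 1/C₂)⁻¹ = 3.69×10⁻¹⁰ F.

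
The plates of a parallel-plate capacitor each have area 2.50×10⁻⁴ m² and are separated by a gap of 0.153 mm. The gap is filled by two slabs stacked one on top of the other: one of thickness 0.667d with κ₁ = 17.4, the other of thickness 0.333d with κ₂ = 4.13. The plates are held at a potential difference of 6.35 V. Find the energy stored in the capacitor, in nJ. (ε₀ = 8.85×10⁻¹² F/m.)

U ≈ 2.45 nJ

Stacked slabs ⇒ two capacitors in series, each with the full plate area.
C₁ = κ₁ε₀A/d₁ = 17.4 × 8.85×10⁻¹² × 2.50×10⁻⁴ / 1.02×10⁻⁴ = 3.77×10⁻¹⁰ F.
C₂ = κ₂ε₀A/d₂ = 4.13 × 8.85×10⁻¹² × 2.50×10⁻⁴ / 5.09×10⁻⁵ = 1.79×10⁻¹⁰ F.
C = (1/C₁ + 1/C₂)⁻¹ = 1.22×10⁻¹⁰ F.
U = ½CV² = ½ × 1.22×10⁻¹⁰ × (6.35)² = 2.45×10⁻⁹ J.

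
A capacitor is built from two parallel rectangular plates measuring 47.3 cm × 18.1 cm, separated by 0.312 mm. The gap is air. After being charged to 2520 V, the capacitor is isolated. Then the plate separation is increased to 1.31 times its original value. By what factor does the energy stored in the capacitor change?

Isolated ⇒ Q is held fixed.
C₂ = 0.763 C₁ and U = Q²/(2C), so U₂/U₁ = C₁/C₂ = 1.31.

U₂/U₁ ≈ 1.31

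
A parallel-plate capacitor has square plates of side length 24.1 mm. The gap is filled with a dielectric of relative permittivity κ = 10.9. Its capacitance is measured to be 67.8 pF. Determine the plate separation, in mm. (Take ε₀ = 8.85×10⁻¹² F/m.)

A = (24.1 mm)² = 5.81×10⁻⁴ m².
d = κε₀A/C = 10.9 × 8.85×10⁻¹² × 5.81×10⁻⁴ / 6.78×10⁻¹¹ = 8.26×10⁻⁴ m.

0.826 mm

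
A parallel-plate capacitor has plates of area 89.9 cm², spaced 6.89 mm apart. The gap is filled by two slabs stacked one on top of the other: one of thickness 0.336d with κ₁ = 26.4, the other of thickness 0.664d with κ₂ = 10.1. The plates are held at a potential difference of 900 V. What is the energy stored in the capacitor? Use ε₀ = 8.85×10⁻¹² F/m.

U ≈ 59.6 μJ

A = 89.9 cm² = 8.99×10⁻³ m².
Stacked slabs ⇒ two capacitors in series, each with the full plate area.
C₁ = κ₁ε₀A/d₁ = 26.4 × 8.85×10⁻¹² × 8.99×10⁻³ / 2.32×10⁻³ = 9.07×10⁻¹⁰ F.
C₂ = κ₂ε₀A/d₂ = 10.1 × 8.85×10⁻¹² × 8.99×10⁻³ / 4.57×10⁻³ = 1.76×10⁻¹⁰ F.
C = (1/C₁ + 1/C₂)⁻¹ = 1.47×10⁻¹⁰ F.
U = ½CV² = ½ × 1.47×10⁻¹⁰ × (900)² = 5.96×10⁻⁵ J.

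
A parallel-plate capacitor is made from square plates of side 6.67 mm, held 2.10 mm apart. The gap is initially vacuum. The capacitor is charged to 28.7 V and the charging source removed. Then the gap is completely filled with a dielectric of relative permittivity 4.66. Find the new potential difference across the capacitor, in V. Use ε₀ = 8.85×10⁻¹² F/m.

V ≈ 6.16 V

A = (6.67 mm)² = 4.45×10⁻⁵ m².
Initially C₁ = ε₀A/d = 8.85×10⁻¹² × 4.45×10⁻⁵ / 2.10×10⁻³ = 1.87×10⁻¹³ F.
V₁ = 28.7 V.
Isolated ⇒ Q is held fixed. C₂ = 4.66 C₁ and V = Q/C, so V₂/V₁ = C₁/C₂ = 0.215.
V₂ = 0.215 × 28.7 = 6.16 V.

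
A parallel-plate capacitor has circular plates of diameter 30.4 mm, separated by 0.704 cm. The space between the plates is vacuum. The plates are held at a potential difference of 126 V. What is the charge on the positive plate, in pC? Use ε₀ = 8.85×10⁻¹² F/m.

A = π(30.4/2 mm)² = 7.26×10⁻⁴ m².
C = ε₀A/d = 8.85×10⁻¹² × 7.26×10⁻⁴ / 7.04×10⁻³ = 9.12×10⁻¹³ F.
Q = CV = 9.12×10⁻¹³ × 126 = 1.15×10⁻¹⁰ C.

Q ≈ 115 pC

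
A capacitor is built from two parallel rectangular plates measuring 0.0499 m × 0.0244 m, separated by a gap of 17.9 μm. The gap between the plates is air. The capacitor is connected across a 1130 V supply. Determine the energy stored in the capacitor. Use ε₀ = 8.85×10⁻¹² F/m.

384 μJ

A = 0.0499 × 0.0244 m² = 1.22×10⁻³ m².
C = ε₀A/d = 8.85×10⁻¹² × 1.22×10⁻³ / 1.79×10⁻⁵ = 6.02×10⁻¹⁰ F.
U = ½CV² = ½ × 6.02×10⁻¹⁰ × (1130)² = 3.84×10⁻⁴ J.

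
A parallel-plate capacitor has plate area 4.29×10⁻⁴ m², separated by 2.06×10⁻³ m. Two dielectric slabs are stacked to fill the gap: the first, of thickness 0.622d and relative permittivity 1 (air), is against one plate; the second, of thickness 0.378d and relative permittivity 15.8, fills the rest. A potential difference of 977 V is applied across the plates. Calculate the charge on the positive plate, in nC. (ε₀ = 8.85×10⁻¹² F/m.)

Stacked slabs ⇒ two capacitors in series, each with the full plate area.
C₁ = κ₁ε₀A/d₁ = 1.00 × 8.85×10⁻¹² × 4.29×10⁻⁴ / 1.28×10⁻³ = 2.96×10⁻¹² F.
C₂ = κ₂ε₀A/d₂ = 15.8 × 8.85×10⁻¹² × 4.29×10⁻⁴ / 7.79×10⁻⁴ = 7.70×10⁻¹¹ F.
C = (1/C₁ + 1/C₂)⁻¹ = 2.85×10⁻¹² F.
Q = CV = 2.85×10⁻¹² × 977 = 2.79×10⁻⁹ C.

2.79 nC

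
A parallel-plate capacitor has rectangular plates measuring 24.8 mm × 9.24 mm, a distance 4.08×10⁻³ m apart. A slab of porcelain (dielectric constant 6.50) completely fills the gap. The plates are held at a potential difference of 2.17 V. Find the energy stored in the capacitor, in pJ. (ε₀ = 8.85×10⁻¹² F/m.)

7.61 pJ

A = 24.8 × 9.24 mm² = 2.29×10⁻⁴ m².
C = κε₀A/d = 6.50 × 8.85×10⁻¹² × 2.29×10⁻⁴ / 4.08×10⁻³ = 3.23×10⁻¹² F.
U = ½CV² = ½ × 3.23×10⁻¹² × (2.17)² = 7.61×10⁻¹² J.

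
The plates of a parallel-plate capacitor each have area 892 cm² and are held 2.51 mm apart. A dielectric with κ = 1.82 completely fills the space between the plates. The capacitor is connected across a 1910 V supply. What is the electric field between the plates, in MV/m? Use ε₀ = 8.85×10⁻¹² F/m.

0.761 MV/m

E = V/d = 1910 / 2.51×10⁻³ = 7.61×10⁵ V/m.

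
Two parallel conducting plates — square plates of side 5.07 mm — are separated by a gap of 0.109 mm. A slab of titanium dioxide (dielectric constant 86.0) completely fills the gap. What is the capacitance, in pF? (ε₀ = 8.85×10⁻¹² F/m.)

A = (5.07 mm)² = 2.57×10⁻⁵ m².
C = κε₀A/d = 86.0 × 8.85×10⁻¹² × 2.57×10⁻⁵ / 1.09×10⁻⁴ = 1.79×10⁻¹⁰ F.

179 pF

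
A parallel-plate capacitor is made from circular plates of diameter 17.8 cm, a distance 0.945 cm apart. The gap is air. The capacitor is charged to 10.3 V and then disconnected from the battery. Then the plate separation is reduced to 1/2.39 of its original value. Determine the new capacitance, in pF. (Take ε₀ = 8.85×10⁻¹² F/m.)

A = π(17.8/2 cm)² = 2.49×10⁻² m².
Initially C₁ = ε₀A/d = 8.85×10⁻¹² × 2.49×10⁻² / 9.45×10⁻³ = 2.33×10⁻¹¹ F.
C = ε₀A/d scales as 1/d, so C₂/C₁ = d₁/d₂ = 2.39.
C₂ = 2.39 × 2.33×10⁻¹¹ = 5.57×10⁻¹¹ F.

C ≈ 55.7 pF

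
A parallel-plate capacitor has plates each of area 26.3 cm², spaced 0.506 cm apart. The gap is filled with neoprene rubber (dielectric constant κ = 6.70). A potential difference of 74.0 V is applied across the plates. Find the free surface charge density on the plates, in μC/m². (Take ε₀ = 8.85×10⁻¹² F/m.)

σ ≈ 0.867 μC/m²

A = 26.3 cm² = 2.63×10⁻³ m².
C = κε₀A/d = 6.70 × 8.85×10⁻¹² × 2.63×10⁻³ / 5.06×10⁻³ = 3.08×10⁻¹¹ F.
σ = Q/A = CV/A = 3.08×10⁻¹¹ × 74.0 / 2.63×10⁻³ = 8.67×10⁻⁷ C/m².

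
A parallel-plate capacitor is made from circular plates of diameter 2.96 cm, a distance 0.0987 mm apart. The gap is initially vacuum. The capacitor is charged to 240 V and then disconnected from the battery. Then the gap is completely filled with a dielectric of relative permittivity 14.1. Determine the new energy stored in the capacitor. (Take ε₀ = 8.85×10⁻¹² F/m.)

A = π(2.96/2 cm)² = 6.88×10⁻⁴ m².
Initially C₁ = ε₀A/d = 8.85×10⁻¹² × 6.88×10⁻⁴ / 9.87×10⁻⁵ = 6.17×10⁻¹¹ F.
U₁ = 1.78×10⁻⁶ J.
Isolated ⇒ Q is held fixed. C₂ = 14.1 C₁ and U = Q²/(2C), so U₂/U₁ = C₁/C₂ = 0.0709.
U₂ = 0.0709 × 1.78×10⁻⁶ = 1.26×10⁻⁷ J.

U ≈ 126 nJ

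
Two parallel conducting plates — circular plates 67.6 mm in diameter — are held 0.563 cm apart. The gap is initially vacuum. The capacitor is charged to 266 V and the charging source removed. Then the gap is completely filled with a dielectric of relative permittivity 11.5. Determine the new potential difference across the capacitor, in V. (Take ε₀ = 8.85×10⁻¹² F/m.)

A = π(67.6/2 mm)² = 3.59×10⁻³ m².
Initially C₁ = ε₀A/d = 8.85×10⁻¹² × 3.59×10⁻³ / 5.63×10⁻³ = 5.64×10⁻¹² F.
V₁ = 2.66×10² V.
Isolated ⇒ Q is held fixed. C₂ = 11.5 C₁ and V = Q/C, so V₂/V₁ = C₁/C₂ = 0.0870.
V₂ = 0.0870 × 2.66×10² = 23.1 V.

23.1 V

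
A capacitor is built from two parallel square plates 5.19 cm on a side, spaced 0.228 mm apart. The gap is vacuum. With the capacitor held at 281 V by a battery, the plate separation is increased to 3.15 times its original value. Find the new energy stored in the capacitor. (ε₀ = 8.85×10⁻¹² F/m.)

U ≈ 1.31 μJ

A = (5.19 cm)² = 2.69×10⁻³ m².
Initially C₁ = ε₀A/d = 8.85×10⁻¹² × 2.69×10⁻³ / 2.28×10⁻⁴ = 1.05×10⁻¹⁰ F.
U₁ = 4.13×10⁻⁶ J.
Battery connected ⇒ V is held fixed. C₂ = 0.317 C₁ and U = ½CV², so U₂/U₁ = C₂/C₁ = 0.317.
U₂ = 0.317 × 4.13×10⁻⁶ = 1.31×10⁻⁶ J.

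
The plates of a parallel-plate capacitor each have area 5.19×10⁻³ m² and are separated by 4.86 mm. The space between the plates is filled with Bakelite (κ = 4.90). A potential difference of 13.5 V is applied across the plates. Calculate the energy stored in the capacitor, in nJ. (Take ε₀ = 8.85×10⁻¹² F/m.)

U ≈ 4.22 nJ

C = κε₀A/d = 4.90 × 8.85×10⁻¹² × 5.19×10⁻³ / 4.86×10⁻³ = 4.63×10⁻¹¹ F.
U = ½CV² = ½ × 4.63×10⁻¹¹ × (13.5)² = 4.22×10⁻⁹ J.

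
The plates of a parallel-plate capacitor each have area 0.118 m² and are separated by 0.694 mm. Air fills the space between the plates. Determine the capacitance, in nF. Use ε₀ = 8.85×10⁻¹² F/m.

C ≈ 1.50 nF

C = ε₀A/d = 8.85×10⁻¹² × 0.118 / 6.94×10⁻⁴ = 1.50×10⁻⁹ F.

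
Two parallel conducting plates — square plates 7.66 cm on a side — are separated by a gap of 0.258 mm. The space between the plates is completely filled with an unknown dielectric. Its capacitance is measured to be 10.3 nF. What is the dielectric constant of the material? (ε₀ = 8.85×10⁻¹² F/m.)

51.2

A = (7.66 cm)² = 5.87×10⁻³ m².
κ = Cd/(ε₀A) = 1.03×10⁻⁸ × 2.58×10⁻⁴ / (8.85×10⁻¹² × 5.87×10⁻³) = 51.2.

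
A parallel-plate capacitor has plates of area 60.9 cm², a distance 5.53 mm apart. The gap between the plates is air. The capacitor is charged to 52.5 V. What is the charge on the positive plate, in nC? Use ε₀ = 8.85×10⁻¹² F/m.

Q ≈ 0.512 nC

A = 60.9 cm² = 6.09×10⁻³ m².
C = ε₀A/d = 8.85×10⁻¹² × 6.09×10⁻³ / 5.53×10⁻³ = 9.75×10⁻¹² F.
Q = CV = 9.75×10⁻¹² × 52.5 = 5.12×10⁻¹⁰ C.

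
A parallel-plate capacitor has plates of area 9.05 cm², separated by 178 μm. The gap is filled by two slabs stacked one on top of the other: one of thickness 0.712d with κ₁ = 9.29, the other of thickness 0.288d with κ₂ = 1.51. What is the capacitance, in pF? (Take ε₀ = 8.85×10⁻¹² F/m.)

A = 9.05 cm² = 9.05×10⁻⁴ m².
Stacked slabs ⇒ two capacitors in series, each with the full plate area.
C₁ = κ₁ε₀A/d₁ = 9.29 × 8.85×10⁻¹² × 9.05×10⁻⁴ / 1.27×10⁻⁴ = 5.87×10⁻¹⁰ F.
C₂ = κ₂ε₀A/d₂ = 1.51 × 8.85×10⁻¹² × 9.05×10⁻⁴ / 5.13×10⁻⁵ = 2.36×10⁻¹⁰ F.
C = (1/C₁ + 1/C₂)⁻¹ = 1.68×10⁻¹⁰ F.

168 pF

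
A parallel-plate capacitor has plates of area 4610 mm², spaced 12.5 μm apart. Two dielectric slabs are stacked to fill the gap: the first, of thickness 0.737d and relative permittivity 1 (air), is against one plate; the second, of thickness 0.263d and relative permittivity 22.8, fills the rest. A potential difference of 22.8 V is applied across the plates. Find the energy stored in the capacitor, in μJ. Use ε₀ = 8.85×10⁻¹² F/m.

A = 4610 mm² = 4.61×10⁻³ m².
Stacked slabs ⇒ two capacitors in series, each with the full plate area.
C₁ = κ₁ε₀A/d₁ = 1.00 × 8.85×10⁻¹² × 4.61×10⁻³ / 9.21×10⁻⁶ = 4.43×10⁻⁹ F.
C₂ = κ₂ε₀A/d₂ = 22.8 × 8.85×10⁻¹² × 4.61×10⁻³ / 3.29×10⁻⁶ = 2.83×10⁻⁷ F.
C = (1/C₁ + 1/C₂)⁻¹ = 4.36×10⁻⁹ F.
U = ½CV² = ½ × 4.36×10⁻⁹ × (22.8)² = 1.13×10⁻⁶ J.

U ≈ 1.13 μJ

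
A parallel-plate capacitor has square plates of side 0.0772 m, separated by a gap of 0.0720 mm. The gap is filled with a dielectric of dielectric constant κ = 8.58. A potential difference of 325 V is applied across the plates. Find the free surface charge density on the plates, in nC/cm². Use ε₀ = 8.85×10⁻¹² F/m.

A = (0.0772 m)² = 5.96×10⁻³ m².
C = κε₀A/d = 8.58 × 8.85×10⁻¹² × 5.96×10⁻³ / 7.20×10⁻⁵ = 6.29×10⁻⁹ F.
σ = Q/A = CV/A = 6.29×10⁻⁹ × 325 / 5.96×10⁻³ = 3.43×10⁻⁴ C/m².

σ ≈ 34.3 nC/cm²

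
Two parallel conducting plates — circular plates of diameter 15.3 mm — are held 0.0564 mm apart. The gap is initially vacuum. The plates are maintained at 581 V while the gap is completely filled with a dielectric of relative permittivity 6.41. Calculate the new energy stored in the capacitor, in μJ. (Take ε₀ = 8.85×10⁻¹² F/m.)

31.2 μJ

A = π(15.3/2 mm)² = 1.84×10⁻⁴ m².
Initially C₁ = ε₀A/d = 8.85×10⁻¹² × 1.84×10⁻⁴ / 5.64×10⁻⁵ = 2.88×10⁻¹¹ F.
U₁ = 4.87×10⁻⁶ J.
Battery connected ⇒ V is held fixed. C₂ = 6.41 C₁ and U = ½CV², so U₂/U₁ = C₂/C₁ = 6.41.
U₂ = 6.41 × 4.87×10⁻⁶ = 3.12×10⁻⁵ J.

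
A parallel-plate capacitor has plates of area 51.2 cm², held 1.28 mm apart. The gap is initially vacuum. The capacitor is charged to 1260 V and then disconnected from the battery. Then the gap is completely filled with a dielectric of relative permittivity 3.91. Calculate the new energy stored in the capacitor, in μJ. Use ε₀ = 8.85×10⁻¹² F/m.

U ≈ 7.19 μJ

A = 51.2 cm² = 5.12×10⁻³ m².
Initially C₁ = ε₀A/d = 8.85×10⁻¹² × 5.12×10⁻³ / 1.28×10⁻³ = 3.54×10⁻¹¹ F.
U₁ = 2.81×10⁻⁵ J.
Isolated ⇒ Q is held fixed. C₂ = 3.91 C₁ and U = Q²/(2C), so U₂/U₁ = C₁/C₂ = 0.256.
U₂ = 0.256 × 2.81×10⁻⁵ = 7.19×10⁻⁶ J.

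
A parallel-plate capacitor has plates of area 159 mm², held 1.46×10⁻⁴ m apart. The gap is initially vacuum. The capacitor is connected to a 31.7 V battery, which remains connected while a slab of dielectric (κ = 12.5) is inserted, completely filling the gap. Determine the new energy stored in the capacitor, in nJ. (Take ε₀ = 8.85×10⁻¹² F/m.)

A = 159 mm² = 1.59×10⁻⁴ m².
Initially C₁ = ε₀A/d = 8.85×10⁻¹² × 1.59×10⁻⁴ / 1.46×10⁻⁴ = 9.64×10⁻¹² F.
U₁ = 4.84×10⁻⁹ J.
Battery connected ⇒ V is held fixed. C₂ = 12.5 C₁ and U = ½CV², so U₂/U₁ = C₂/C₁ = 12.5.
U₂ = 12.5 × 4.84×10⁻⁹ = 6.05×10⁻⁸ J.

U ≈ 60.5 nJ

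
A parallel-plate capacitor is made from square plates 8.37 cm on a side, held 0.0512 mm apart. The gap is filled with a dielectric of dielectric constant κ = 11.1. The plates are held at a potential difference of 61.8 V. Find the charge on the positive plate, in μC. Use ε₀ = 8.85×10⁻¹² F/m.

0.831 μC

A = (8.37 cm)² = 7.01×10⁻³ m².
C = κε₀A/d = 11.1 × 8.85×10⁻¹² × 7.01×10⁻³ / 5.12×10⁻⁵ = 1.34×10⁻⁸ F.
Q = CV = 1.34×10⁻⁸ × 61.8 = 8.31×10⁻⁷ C.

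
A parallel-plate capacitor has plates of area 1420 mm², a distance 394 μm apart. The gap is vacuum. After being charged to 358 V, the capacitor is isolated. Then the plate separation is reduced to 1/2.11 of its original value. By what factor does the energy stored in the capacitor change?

U₂/U₁ ≈ 0.474

Isolated ⇒ Q is held fixed.
C₂ = 2.11 C₁ and U = Q²/(2C), so U₂/U₁ = C₁/C₂ = 0.474.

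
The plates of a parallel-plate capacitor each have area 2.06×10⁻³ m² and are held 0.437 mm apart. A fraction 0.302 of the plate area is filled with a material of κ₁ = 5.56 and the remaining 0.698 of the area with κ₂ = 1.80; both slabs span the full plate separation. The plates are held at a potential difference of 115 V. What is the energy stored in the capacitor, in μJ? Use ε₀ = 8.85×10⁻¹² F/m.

U ≈ 0.810 μJ

Side-by-side slabs ⇒ two capacitors in parallel, each spanning the full gap.
C₁ = κ₁ε₀A₁/d = 5.56 × 8.85×10⁻¹² × 6.22×10⁻⁴ / 4.37×10⁻⁴ = 7.01×10⁻¹¹ F.
C₂ = κ₂ε₀A₂/d = 1.80 × 8.85×10⁻¹² × 1.44×10⁻³ / 4.37×10⁻⁴ = 5.24×10⁻¹¹ F.
C = C₁ + C₂ = 1.22×10⁻¹⁰ F.
U = ½CV² = ½ × 1.22×10⁻¹⁰ × (115)² = 8.10×10⁻⁷ J.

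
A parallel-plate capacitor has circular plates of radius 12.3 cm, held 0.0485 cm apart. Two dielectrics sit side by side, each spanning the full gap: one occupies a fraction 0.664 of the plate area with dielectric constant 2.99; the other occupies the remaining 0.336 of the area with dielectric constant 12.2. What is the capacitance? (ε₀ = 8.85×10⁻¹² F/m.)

A = π(12.3 cm)² = 4.75×10⁻² m².
Side-by-side slabs ⇒ two capacitors in parallel, each spanning the full gap.
C₁ = κ₁ε₀A₁/d = 2.99 × 8.85×10⁻¹² × 3.16×10⁻² / 4.85×10⁻⁴ = 1.72×10⁻⁹ F.
C₂ = κ₂ε₀A₂/d = 12.2 × 8.85×10⁻¹² × 1.60×10⁻² / 4.85×10⁻⁴ = 3.56×10⁻⁹ F.
C = C₁ + C₂ = 5.28×10⁻⁹ F.

C ≈ 5.28 nF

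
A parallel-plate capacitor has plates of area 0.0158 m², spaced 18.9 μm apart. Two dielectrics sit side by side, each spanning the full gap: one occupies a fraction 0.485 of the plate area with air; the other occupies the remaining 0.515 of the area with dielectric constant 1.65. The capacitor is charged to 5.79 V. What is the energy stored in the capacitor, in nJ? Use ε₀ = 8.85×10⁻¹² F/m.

U ≈ 166 nJ

Side-by-side slabs ⇒ two capacitors in parallel, each spanning the full gap.
C₁ = κ₁ε₀A₁/d = 1.00 × 8.85×10⁻¹² × 7.66×10⁻³ / 1.89×10⁻⁵ = 3.59×10⁻⁹ F.
C₂ = κ₂ε₀A₂/d = 1.65 × 8.85×10⁻¹² × 8.14×10⁻³ / 1.89×10⁻⁵ = 6.29×10⁻⁹ F.
C = C₁ + C₂ = 9.88×10⁻⁹ F.
U = ½CV² = ½ × 9.88×10⁻⁹ × (5.79)² = 1.66×10⁻⁷ J.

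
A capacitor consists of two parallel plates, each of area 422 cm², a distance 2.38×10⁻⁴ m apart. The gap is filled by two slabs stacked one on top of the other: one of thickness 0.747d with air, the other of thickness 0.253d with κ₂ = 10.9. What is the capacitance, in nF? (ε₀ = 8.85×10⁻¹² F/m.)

2.04 nF

A = 422 cm² = 4.22×10⁻² m².
Stacked slabs ⇒ two capacitors in series, each with the full plate area.
C₁ = κ₁ε₀A/d₁ = 1.00 × 8.85×10⁻¹² × 4.22×10⁻² / 1.78×10⁻⁴ = 2.10×10⁻⁹ F.
C₂ = κ₂ε₀A/d₂ = 10.9 × 8.85×10⁻¹² × 4.22×10⁻² / 6.02×10⁻⁵ = 6.76×10⁻⁸ F.
C = (1/C₁ + 1/C₂)⁻¹ = 2.04×10⁻⁹ F.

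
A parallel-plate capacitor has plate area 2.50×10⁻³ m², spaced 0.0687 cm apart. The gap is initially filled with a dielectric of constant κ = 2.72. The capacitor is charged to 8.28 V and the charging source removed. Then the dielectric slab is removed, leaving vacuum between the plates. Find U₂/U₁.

2.72

Isolated ⇒ Q is held fixed.
C₂ = 0.368 C₁ and U = Q²/(2C), so U₂/U₁ = C₁/C₂ = 2.72.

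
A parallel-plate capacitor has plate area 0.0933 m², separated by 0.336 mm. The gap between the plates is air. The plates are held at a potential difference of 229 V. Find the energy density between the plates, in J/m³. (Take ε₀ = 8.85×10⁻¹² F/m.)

E = V/d = 229 / 3.36×10⁻⁴ = 6.82×10⁵ V/m.
u = ½ε₀E² = ½ × 8.85×10⁻¹² × (6.82×10⁵)² = 2.06 J/m³.

u ≈ 2.06 J/m³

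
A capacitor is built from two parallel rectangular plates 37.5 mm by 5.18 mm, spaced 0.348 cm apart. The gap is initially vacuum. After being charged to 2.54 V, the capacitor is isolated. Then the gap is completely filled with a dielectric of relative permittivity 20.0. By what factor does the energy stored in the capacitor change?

U₂/U₁ ≈ 0.0500

Isolated ⇒ Q is held fixed.
C₂ = 20.0 C₁ and U = Q²/(2C), so U₂/U₁ = C₁/C₂ = 0.0500.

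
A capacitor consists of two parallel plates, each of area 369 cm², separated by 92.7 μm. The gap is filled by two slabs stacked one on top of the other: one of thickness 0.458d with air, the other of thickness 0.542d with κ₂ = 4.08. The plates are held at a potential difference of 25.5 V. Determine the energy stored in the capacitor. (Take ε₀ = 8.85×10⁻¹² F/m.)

U ≈ 1.94 μJ

A = 369 cm² = 3.69×10⁻² m².
Stacked slabs ⇒ two capacitors in series, each with the full plate area.
C₁ = κ₁ε₀A/d₁ = 1.00 × 8.85×10⁻¹² × 3.69×10⁻² / 4.25×10⁻⁵ = 7.69×10⁻⁹ F.
C₂ = κ₂ε₀A/d₂ = 4.08 × 8.85×10⁻¹² × 3.69×10⁻² / 5.02×10⁻⁵ = 2.65×10⁻⁸ F.
C = (1/C₁ + 1/C₂)⁻¹ = 5.96×10⁻⁹ F.
U = ½CV² = ½ × 5.96×10⁻⁹ × (25.5)² = 1.94×10⁻⁶ J.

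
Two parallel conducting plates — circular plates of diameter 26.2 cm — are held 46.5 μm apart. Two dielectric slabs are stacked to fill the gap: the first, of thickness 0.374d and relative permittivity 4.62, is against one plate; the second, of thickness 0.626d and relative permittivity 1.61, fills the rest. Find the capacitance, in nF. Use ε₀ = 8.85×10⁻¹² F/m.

A = π(26.2/2 cm)² = 5.39×10⁻² m².
Stacked slabs ⇒ two capacitors in series, each with the full plate area.
C₁ = κ₁ε₀A/d₁ = 4.62 × 8.85×10⁻¹² × 5.39×10⁻² / 1.74×10⁻⁵ = 1.27×10⁻⁷ F.
C₂ = κ₂ε₀A/d₂ = 1.61 × 8.85×10⁻¹² × 5.39×10⁻² / 2.91×10⁻⁵ = 2.64×10⁻⁸ F.
C = (1/C₁ + 1/C₂)⁻¹ = 2.18×10⁻⁸ F.

21.8 nF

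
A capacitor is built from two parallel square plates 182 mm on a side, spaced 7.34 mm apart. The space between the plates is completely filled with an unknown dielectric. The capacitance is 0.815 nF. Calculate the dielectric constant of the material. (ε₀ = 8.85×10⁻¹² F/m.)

A = (182 mm)² = 3.31×10⁻² m².
κ = Cd/(ε₀A) = 8.15×10⁻¹⁰ × 7.34×10⁻³ / (8.85×10⁻¹² × 3.31×10⁻²) = 20.4.

κ ≈ 20.4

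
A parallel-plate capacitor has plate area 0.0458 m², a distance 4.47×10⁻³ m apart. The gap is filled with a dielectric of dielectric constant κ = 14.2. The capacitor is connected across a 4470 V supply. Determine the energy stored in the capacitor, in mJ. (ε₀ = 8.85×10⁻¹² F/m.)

12.9 mJ

C = κε₀A/d = 14.2 × 8.85×10⁻¹² × 4.58×10⁻² / 4.47×10⁻³ = 1.29×10⁻⁹ F.
U = ½CV² = ½ × 1.29×10⁻⁹ × (4470)² = 1.29×10⁻² J.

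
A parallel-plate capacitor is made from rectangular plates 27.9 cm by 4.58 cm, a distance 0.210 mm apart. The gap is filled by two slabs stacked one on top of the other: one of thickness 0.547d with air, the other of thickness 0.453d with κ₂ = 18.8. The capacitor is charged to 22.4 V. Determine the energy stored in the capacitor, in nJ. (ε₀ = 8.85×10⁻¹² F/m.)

A = 27.9 × 4.58 cm² = 1.28×10⁻² m².
Stacked slabs ⇒ two capacitors in series, each with the full plate area.
C₁ = κ₁ε₀A/d₁ = 1.00 × 8.85×10⁻¹² × 1.28×10⁻² / 1.15×10⁻⁴ = 9.84×10⁻¹⁰ F.
C₂ = κ₂ε₀A/d₂ = 18.8 × 8.85×10⁻¹² × 1.28×10⁻² / 9.51×10⁻⁵ = 2.23×10⁻⁸ F.
C = (1/C₁ + 1/C₂)⁻¹ = 9.43×10⁻¹⁰ F.
U = ½CV² = ½ × 9.43×10⁻¹⁰ × (22.4)² = 2.37×10⁻⁷ J.

237 nJ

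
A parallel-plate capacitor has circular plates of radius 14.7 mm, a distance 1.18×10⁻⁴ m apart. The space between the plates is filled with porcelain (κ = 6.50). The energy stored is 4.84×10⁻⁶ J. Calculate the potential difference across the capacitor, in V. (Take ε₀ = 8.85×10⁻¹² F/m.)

171 V

A = π(14.7 mm)² = 6.79×10⁻⁴ m².
C = κε₀A/d = 6.50 × 8.85×10⁻¹² × 6.79×10⁻⁴ / 1.18×10⁻⁴ = 3.31×10⁻¹⁰ F.
V = √(2U/C) = √(2 × 4.84×10⁻⁶ / 3.31×10⁻¹⁰) = 1.71×10² V.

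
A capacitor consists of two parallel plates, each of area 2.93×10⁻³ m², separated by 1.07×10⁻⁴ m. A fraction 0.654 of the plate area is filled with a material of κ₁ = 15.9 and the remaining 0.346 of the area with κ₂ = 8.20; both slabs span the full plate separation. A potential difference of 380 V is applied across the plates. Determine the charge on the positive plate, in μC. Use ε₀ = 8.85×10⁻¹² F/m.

1.22 μC

Side-by-side slabs ⇒ two capacitors in parallel, each spanning the full gap.
C₁ = κ₁ε₀A₁/d = 15.9 × 8.85×10⁻¹² × 1.92×10⁻³ / 1.07×10⁻⁴ = 2.52×10⁻⁹ F.
C₂ = κ₂ε₀A₂/d = 8.20 × 8.85×10⁻¹² × 1.01×10⁻³ / 1.07×10⁻⁴ = 6.88×10⁻¹⁰ F.
C = C₁ + C₂ = 3.21×10⁻⁹ F.
Q = CV = 3.21×10⁻⁹ × 380 = 1.22×10⁻⁶ C.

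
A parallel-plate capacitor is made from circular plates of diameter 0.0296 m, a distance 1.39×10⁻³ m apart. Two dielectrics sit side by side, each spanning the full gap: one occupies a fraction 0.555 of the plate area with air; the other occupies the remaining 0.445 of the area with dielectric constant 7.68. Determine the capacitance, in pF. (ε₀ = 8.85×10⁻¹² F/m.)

C ≈ 17.4 pF

A = π(0.0296/2 m)² = 6.88×10⁻⁴ m².
Side-by-side slabs ⇒ two capacitors in parallel, each spanning the full gap.
C₁ = κ₁ε₀A₁/d = 1.00 × 8.85×10⁻¹² × 3.82×10⁻⁴ / 1.39×10⁻³ = 2.43×10⁻¹² F.
C₂ = κ₂ε₀A₂/d = 7.68 × 8.85×10⁻¹² × 3.06×10⁻⁴ / 1.39×10⁻³ = 1.50×10⁻¹¹ F.
C = C₁ + C₂ = 1.74×10⁻¹¹ F.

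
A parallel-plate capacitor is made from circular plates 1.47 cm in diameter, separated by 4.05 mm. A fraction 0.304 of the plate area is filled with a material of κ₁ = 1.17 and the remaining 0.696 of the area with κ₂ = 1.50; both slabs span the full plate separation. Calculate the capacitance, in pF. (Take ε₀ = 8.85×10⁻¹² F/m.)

C ≈ 0.519 pF

A = π(1.47/2 cm)² = 1.70×10⁻⁴ m².
Side-by-side slabs ⇒ two capacitors in parallel, each spanning the full gap.
C₁ = κ₁ε₀A₁/d = 1.17 × 8.85×10⁻¹² × 5.16×10⁻⁵ / 4.05×10⁻³ = 1.32×10⁻¹³ F.
C₂ = κ₂ε₀A₂/d = 1.50 × 8.85×10⁻¹² × 1.18×10⁻⁴ / 4.05×10⁻³ = 3.87×10⁻¹³ F.
C = C₁ + C₂ = 5.19×10⁻¹³ F.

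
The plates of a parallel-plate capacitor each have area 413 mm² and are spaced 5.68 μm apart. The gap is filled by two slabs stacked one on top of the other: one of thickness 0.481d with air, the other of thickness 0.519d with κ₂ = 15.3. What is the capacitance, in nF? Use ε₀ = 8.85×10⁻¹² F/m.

1.25 nF

A = 413 mm² = 4.13×10⁻⁴ m².
Stacked slabs ⇒ two capacitors in series, each with the full plate area.
C₁ = κ₁ε₀A/d₁ = 1.00 × 8.85×10⁻¹² × 4.13×10⁻⁴ / 2.73×10⁻⁶ = 1.34×10⁻⁹ F.
C₂ = κ₂ε₀A/d₂ = 15.3 × 8.85×10⁻¹² × 4.13×10⁻⁴ / 2.95×10⁻⁶ = 1.90×10⁻⁸ F.
C = (1/C₁ + 1/C₂)⁻¹ = 1.25×10⁻⁹ F.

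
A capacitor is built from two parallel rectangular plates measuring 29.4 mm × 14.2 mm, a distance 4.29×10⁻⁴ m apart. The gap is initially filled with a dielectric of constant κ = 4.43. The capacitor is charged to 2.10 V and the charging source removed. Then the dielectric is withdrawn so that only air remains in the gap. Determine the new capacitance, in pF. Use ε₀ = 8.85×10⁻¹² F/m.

A = 29.4 × 14.2 mm² = 4.17×10⁻⁴ m².
Initially C₁ = κε₀A/d = 4.43 × 8.85×10⁻¹² × 4.17×10⁻⁴ / 4.29×10⁻⁴ = 3.82×10⁻¹¹ F.
C = κε₀A/d scales with κ, so C₂/C₁ = 1/κ = 1/4.43 = 0.226.
C₂ = 0.226 × 3.82×10⁻¹¹ = 8.61×10⁻¹² F.

C ≈ 8.61 pF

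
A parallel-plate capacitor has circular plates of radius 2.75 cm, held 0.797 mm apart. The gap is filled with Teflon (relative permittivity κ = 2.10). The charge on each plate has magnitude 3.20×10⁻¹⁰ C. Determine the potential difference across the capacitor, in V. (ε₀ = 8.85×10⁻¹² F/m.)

5.78 V

A = π(2.75 cm)² = 2.38×10⁻³ m².
C = κε₀A/d = 2.10 × 8.85×10⁻¹² × 2.38×10⁻³ / 7.97×10⁻⁴ = 5.54×10⁻¹¹ F.
V = Q/C = 3.20×10⁻¹⁰ / 5.54×10⁻¹¹ = 5.78 V.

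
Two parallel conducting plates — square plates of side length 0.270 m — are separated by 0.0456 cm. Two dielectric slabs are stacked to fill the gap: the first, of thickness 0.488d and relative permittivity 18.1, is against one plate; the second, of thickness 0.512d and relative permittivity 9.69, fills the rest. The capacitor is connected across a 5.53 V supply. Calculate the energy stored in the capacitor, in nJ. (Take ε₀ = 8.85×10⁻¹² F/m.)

U ≈ 271 nJ

A = (0.270 m)² = 7.29×10⁻² m².
Stacked slabs ⇒ two capacitors in series, each with the full plate area.
C₁ = κ₁ε₀A/d₁ = 18.1 × 8.85×10⁻¹² × 7.29×10⁻² / 2.23×10⁻⁴ = 5.25×10⁻⁸ F.
C₂ = κ₂ε₀A/d₂ = 9.69 × 8.85×10⁻¹² × 7.29×10⁻² / 2.33×10⁻⁴ = 2.68×10⁻⁸ F.
C = (1/C₁ + 1/C₂)⁻¹ = 1.77×10⁻⁸ F.
U = ½CV² = ½ × 1.77×10⁻⁸ × (5.53)² = 2.71×10⁻⁷ J.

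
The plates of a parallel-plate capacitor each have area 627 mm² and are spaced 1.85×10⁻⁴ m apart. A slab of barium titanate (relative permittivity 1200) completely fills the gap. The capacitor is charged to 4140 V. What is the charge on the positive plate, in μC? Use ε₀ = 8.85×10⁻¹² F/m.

A = 627 mm² = 6.27×10⁻⁴ m².
C = κε₀A/d = 1200 × 8.85×10⁻¹² × 6.27×10⁻⁴ / 1.85×10⁻⁴ = 3.60×10⁻⁸ F.
Q = CV = 3.60×10⁻⁸ × 4140 = 1.49×10⁻⁴ C.

Q ≈ 149 μC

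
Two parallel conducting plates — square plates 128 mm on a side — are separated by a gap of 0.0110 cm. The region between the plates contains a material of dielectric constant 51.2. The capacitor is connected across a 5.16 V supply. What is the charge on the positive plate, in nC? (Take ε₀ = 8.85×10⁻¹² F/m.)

Q ≈ 348 nC

A = (128 mm)² = 1.64×10⁻² m².
C = κε₀A/d = 51.2 × 8.85×10⁻¹² × 1.64×10⁻² / 1.10×10⁻⁴ = 6.75×10⁻⁸ F.
Q = CV = 6.75×10⁻⁸ × 5.16 = 3.48×10⁻⁷ C.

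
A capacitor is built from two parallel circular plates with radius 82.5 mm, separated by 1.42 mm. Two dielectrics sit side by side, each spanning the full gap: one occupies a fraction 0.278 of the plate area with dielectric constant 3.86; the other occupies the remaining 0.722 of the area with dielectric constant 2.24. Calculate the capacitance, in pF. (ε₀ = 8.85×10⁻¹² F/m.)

A = π(82.5 mm)² = 2.14×10⁻² m².
Side-by-side slabs ⇒ two capacitors in parallel, each spanning the full gap.
C₁ = κ₁ε₀A₁/d = 3.86 × 8.85×10⁻¹² × 5.94×10⁻³ / 1.42×10⁻³ = 1.43×10⁻¹⁰ F.
C₂ = κ₂ε₀A₂/d = 2.24 × 8.85×10⁻¹² × 1.54×10⁻² / 1.42×10⁻³ = 2.16×10⁻¹⁰ F.
C = C₁ + C₂ = 3.59×10⁻¹⁰ F.

359 pF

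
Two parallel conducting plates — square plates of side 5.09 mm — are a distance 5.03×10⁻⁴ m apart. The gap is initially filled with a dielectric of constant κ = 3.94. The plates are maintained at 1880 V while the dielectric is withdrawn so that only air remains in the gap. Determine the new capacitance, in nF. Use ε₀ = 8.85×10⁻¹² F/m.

4.56×10⁻⁴ nF

A = (5.09 mm)² = 2.59×10⁻⁵ m².
Initially C₁ = κε₀A/d = 3.94 × 8.85×10⁻¹² × 2.59×10⁻⁵ / 5.03×10⁻⁴ = 1.80×10⁻¹² F.
C = κε₀A/d scales with κ, so C₂/C₁ = 1/κ = 1/3.94 = 0.254.
C₂ = 0.254 × 1.80×10⁻¹² = 4.56×10⁻¹³ F.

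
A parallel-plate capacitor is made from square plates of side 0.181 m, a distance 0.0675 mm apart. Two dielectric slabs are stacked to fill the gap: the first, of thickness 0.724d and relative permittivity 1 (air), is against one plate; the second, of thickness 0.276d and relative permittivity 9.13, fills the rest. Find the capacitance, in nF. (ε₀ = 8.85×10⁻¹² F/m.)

A = (0.181 m)² = 3.28×10⁻² m².
Stacked slabs ⇒ two capacitors in series, each with the full plate area.
C₁ = κ₁ε₀A/d₁ = 1.00 × 8.85×10⁻¹² × 3.28×10⁻² / 4.89×10⁻⁵ = 5.93×10⁻⁹ F.
C₂ = κ₂ε₀A/d₂ = 9.13 × 8.85×10⁻¹² × 3.28×10⁻² / 1.86×10⁻⁵ = 1.42×10⁻⁷ F.
C = (1/C₁ + 1/C₂)⁻¹ = 5.69×10⁻⁹ F.

5.69 nF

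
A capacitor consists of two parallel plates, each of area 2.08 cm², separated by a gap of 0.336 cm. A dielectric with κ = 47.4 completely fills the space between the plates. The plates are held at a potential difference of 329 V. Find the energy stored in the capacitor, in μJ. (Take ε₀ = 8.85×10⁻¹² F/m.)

A = 2.08 cm² = 2.08×10⁻⁴ m².
C = κε₀A/d = 47.4 × 8.85×10⁻¹² × 2.08×10⁻⁴ / 3.36×10⁻³ = 2.60×10⁻¹¹ F.
U = ½CV² = ½ × 2.60×10⁻¹¹ × (329)² = 1.41×10⁻⁶ J.

U ≈ 1.41 μJ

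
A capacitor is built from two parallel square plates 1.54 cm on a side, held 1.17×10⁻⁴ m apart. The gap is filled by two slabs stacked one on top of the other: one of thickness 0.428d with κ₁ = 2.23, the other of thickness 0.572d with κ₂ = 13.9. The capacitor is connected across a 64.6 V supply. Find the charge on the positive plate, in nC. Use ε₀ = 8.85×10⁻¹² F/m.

4.97 nC

A = (1.54 cm)² = 2.37×10⁻⁴ m².
Stacked slabs ⇒ two capacitors in series, each with the full plate area.
C₁ = κ₁ε₀A/d₁ = 2.23 × 8.85×10⁻¹² × 2.37×10⁻⁴ / 5.01×10⁻⁵ = 9.35×10⁻¹¹ F.
C₂ = κ₂ε₀A/d₂ = 13.9 × 8.85×10⁻¹² × 2.37×10⁻⁴ / 6.69×10⁻⁵ = 4.36×10⁻¹⁰ F.
C = (1/C₁ + 1/C₂)⁻¹ = 7.70×10⁻¹¹ F.
Q = CV = 7.70×10⁻¹¹ × 64.6 = 4.97×10⁻⁹ C.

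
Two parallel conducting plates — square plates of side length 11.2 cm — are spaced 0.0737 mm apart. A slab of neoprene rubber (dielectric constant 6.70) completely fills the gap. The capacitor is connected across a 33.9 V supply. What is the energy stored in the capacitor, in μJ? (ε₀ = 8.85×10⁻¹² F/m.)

U ≈ 5.80 μJ

A = (11.2 cm)² = 1.25×10⁻² m².
C = κε₀A/d = 6.70 × 8.85×10⁻¹² × 1.25×10⁻² / 7.37×10⁻⁵ = 1.01×10⁻⁸ F.
U = ½CV² = ½ × 1.01×10⁻⁸ × (33.9)² = 5.80×10⁻⁶ J.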